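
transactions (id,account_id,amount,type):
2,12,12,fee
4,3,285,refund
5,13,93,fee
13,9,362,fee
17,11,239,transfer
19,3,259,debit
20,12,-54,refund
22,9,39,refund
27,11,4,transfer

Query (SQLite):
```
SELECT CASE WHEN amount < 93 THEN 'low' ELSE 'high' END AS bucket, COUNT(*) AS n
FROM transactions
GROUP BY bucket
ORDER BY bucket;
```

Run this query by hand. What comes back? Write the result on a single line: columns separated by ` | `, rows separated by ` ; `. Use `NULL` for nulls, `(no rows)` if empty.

high | 5 ; low | 4

Bucket rows by amount < 93 → 'low' else 'high'; count each bucket.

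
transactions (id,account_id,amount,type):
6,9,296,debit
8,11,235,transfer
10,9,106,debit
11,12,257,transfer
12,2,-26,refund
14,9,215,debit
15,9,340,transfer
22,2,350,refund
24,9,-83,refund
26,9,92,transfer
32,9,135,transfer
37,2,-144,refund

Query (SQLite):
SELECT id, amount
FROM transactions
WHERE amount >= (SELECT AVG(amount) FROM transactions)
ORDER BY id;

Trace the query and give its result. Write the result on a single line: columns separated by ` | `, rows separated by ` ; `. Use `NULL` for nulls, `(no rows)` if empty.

Scalar subquery: AVG(amount) over all transactions rows = 147.75.
Keep rows where amount >= that value.

6 | 296 ; 8 | 235 ; 11 | 257 ; 14 | 215 ; 15 | 340 ; 22 | 350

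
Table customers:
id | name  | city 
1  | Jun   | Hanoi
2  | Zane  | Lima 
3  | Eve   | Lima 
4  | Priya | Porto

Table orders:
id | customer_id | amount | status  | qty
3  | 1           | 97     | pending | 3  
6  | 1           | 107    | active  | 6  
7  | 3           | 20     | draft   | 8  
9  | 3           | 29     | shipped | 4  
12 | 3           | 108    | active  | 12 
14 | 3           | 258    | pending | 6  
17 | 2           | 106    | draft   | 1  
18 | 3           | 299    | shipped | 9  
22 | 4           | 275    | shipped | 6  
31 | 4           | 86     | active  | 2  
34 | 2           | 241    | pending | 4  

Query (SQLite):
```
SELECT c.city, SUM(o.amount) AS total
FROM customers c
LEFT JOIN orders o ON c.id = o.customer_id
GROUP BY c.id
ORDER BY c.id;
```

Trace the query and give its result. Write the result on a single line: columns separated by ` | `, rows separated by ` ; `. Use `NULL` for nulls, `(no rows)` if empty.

Hanoi | 204 ; Lima | 347 ; Lima | 714 ; Porto | 361

LEFT JOIN keeps every customers row; unmatched ones get NULL for orders columns.
Group by customers.id and compute SUM(o.amount). SUM over an all-NULL group is NULL.
  1: ids {3, 6} → SUM(o.amount)=204
  2: ids {17, 34} → SUM(o.amount)=347
  3: ids {7, 9, 12, 14, 18} → SUM(o.amount)=714
  4: ids {22, 31} → SUM(o.amount)=361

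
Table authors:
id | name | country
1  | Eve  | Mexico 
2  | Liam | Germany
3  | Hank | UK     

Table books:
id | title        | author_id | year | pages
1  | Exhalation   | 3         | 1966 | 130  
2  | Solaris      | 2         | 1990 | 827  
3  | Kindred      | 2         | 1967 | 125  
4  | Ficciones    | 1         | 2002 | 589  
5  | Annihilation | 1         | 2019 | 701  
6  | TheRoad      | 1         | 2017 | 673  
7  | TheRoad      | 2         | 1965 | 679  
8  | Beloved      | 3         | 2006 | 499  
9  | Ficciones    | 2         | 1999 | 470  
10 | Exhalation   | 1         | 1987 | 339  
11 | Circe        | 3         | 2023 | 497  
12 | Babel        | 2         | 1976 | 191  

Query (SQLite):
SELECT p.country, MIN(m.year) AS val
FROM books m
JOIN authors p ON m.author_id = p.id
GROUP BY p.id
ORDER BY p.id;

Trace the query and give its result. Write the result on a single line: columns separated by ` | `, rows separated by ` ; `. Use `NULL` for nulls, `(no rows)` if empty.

Join each books row to its authors via author_id.
Group joined rows by authors.id; compute MIN(m.year) per group.
  1: ids {4, 5, 6, 10} → MIN(m.year)=1987
  2: ids {2, 3, 7, 9, 12} → MIN(m.year)=1965
  3: ids {1, 8, 11} → MIN(m.year)=1966

Mexico | 1987 ; Germany | 1965 ; UK | 1966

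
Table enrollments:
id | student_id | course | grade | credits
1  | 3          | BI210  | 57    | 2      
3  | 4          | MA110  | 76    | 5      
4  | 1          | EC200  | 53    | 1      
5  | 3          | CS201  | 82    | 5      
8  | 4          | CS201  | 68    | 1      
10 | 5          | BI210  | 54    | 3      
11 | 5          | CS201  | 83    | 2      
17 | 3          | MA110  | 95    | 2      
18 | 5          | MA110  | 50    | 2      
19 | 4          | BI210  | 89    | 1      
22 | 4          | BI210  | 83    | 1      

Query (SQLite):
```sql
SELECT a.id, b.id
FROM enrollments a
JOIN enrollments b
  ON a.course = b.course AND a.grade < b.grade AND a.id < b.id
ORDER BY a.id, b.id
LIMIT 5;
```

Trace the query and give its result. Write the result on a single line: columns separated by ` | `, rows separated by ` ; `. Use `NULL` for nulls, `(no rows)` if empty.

Pairs (a,b) with same course, a.grade < b.grade, a.id < b.id.
course groups: BI210:{1,10,19,22} CS201:{5,8,11} EC200:{4} MA110:{3,17,18}
Ordered by (a.id, b.id); first 5.

1 | 19 ; 1 | 22 ; 3 | 17 ; 5 | 11 ; 8 | 11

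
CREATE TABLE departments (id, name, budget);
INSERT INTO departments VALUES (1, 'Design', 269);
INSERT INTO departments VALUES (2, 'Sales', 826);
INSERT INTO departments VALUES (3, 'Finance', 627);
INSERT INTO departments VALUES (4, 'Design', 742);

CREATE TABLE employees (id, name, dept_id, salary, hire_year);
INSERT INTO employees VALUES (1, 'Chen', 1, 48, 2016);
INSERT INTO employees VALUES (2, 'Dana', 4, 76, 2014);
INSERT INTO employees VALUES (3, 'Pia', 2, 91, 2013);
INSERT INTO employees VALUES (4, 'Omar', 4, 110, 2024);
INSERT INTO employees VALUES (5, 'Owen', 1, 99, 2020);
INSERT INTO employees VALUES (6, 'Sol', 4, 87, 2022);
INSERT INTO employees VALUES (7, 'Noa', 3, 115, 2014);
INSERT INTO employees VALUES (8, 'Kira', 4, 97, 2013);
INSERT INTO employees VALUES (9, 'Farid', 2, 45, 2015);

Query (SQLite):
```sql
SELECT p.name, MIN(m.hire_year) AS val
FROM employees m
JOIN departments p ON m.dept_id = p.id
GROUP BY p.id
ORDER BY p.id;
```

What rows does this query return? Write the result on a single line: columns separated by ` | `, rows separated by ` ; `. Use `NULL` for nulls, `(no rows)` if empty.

Design | 2016 ; Sales | 2013 ; Finance | 2014 ; Design | 2013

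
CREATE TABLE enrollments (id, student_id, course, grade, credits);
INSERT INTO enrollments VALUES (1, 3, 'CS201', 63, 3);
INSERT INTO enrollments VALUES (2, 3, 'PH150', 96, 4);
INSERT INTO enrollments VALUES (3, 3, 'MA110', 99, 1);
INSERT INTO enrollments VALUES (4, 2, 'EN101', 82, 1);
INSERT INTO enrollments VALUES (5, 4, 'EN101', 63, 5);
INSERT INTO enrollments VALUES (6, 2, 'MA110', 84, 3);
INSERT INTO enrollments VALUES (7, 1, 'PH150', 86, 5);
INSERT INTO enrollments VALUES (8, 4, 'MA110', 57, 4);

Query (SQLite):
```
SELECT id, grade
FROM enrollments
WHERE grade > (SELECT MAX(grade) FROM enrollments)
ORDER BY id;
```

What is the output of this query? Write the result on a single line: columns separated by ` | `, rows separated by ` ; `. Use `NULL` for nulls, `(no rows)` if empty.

Scalar subquery: MAX(grade) over all enrollments rows = 99.
Keep rows where grade > that value.

(no rows)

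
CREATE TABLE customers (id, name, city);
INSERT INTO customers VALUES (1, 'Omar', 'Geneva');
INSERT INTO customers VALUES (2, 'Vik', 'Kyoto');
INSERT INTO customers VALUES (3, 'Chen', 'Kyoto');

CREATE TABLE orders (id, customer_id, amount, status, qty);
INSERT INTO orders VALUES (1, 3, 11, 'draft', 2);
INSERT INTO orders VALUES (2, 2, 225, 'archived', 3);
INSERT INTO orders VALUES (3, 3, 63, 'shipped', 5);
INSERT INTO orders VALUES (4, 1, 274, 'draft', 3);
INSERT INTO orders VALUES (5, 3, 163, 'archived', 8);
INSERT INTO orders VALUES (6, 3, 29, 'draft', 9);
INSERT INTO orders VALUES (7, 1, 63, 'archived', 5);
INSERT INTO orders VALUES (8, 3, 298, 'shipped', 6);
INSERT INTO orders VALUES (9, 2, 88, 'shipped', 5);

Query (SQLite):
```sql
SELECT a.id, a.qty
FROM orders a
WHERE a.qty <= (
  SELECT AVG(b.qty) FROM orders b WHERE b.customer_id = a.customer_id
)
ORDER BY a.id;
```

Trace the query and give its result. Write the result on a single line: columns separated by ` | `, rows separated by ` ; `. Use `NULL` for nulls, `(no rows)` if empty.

1 | 2 ; 2 | 3 ; 3 | 5 ; 4 | 3 ; 8 | 6

For each orders row a, compute AVG(qty) over rows sharing a.customer_id.
Keep row a if a.qty <= that per-group AVG.
  customer_id=1: AVG(qty) = 4.0
  customer_id=2: AVG(qty) = 4.0
  customer_id=3: AVG(qty) = 6.0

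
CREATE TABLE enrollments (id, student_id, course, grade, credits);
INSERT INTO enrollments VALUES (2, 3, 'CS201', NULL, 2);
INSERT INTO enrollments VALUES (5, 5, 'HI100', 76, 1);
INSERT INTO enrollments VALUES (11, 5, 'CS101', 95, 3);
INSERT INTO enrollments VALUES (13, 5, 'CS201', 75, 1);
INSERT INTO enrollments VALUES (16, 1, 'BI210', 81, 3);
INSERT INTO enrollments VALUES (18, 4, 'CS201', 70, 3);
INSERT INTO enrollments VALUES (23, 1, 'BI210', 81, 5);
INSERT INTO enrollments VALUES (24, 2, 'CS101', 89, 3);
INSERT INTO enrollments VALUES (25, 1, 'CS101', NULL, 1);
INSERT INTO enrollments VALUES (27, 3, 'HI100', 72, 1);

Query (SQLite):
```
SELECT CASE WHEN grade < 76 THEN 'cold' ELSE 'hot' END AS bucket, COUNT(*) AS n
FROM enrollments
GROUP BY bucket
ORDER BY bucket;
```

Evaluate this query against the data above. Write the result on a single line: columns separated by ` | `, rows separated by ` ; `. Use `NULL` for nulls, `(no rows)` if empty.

cold | 3 ; hot | 7

Bucket rows by grade < 76 → 'cold' else 'hot'; count each bucket.
NULL < 76 is unknown, so NULL grade falls into ELSE → 'hot'.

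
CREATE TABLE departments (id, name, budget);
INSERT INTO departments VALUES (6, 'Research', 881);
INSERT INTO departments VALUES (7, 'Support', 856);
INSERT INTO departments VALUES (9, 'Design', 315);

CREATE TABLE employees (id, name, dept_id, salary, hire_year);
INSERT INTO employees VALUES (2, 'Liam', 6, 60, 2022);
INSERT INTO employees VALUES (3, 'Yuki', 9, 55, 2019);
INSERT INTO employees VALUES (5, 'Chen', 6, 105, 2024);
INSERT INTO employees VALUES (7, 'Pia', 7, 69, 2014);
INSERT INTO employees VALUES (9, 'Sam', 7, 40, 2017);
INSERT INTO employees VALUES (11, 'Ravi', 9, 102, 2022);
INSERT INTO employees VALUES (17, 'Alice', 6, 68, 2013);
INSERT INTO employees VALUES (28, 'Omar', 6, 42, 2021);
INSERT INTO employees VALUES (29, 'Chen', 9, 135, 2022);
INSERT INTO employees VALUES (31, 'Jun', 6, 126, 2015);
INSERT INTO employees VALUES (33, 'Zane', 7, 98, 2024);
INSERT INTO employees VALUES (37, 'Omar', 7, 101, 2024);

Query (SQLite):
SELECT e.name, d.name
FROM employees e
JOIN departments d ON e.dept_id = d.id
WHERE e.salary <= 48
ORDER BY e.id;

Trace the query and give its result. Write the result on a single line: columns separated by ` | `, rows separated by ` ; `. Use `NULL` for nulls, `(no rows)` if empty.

Each employees row matches the departments row where dept_id = departments.id.
Then keep rows with e.salary <= 48.

Sam | Support ; Omar | Research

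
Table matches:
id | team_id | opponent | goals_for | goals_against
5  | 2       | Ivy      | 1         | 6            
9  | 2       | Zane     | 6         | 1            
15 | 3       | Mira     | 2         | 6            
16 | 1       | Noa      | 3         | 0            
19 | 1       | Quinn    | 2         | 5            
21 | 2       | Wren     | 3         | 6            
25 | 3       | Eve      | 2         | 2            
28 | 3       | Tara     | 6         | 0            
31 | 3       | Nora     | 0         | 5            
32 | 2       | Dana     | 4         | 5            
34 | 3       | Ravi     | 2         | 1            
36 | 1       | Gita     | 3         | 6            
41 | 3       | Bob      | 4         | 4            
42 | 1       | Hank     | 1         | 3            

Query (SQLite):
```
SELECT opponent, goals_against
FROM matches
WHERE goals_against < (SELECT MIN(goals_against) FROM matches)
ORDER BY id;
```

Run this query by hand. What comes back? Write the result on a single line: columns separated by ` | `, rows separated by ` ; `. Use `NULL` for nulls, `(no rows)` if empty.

Scalar subquery: MIN(goals_against) over all matches rows = 0.
Keep rows where goals_against < that value.

(no rows)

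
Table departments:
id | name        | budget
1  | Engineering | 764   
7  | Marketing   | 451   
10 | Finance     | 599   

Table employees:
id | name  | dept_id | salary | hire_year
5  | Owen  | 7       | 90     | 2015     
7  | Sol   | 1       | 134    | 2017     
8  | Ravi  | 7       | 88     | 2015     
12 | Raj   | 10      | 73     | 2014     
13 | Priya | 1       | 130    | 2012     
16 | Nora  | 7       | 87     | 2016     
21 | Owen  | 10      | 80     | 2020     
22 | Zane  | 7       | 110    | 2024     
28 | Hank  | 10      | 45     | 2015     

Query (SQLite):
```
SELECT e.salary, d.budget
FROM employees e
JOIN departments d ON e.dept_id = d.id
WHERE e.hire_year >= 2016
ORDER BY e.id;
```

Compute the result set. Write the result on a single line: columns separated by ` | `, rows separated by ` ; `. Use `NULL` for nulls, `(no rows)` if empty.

Each employees row matches the departments row where dept_id = departments.id.
Then keep rows with e.hire_year >= 2016.

134 | 764 ; 87 | 451 ; 80 | 599 ; 110 | 451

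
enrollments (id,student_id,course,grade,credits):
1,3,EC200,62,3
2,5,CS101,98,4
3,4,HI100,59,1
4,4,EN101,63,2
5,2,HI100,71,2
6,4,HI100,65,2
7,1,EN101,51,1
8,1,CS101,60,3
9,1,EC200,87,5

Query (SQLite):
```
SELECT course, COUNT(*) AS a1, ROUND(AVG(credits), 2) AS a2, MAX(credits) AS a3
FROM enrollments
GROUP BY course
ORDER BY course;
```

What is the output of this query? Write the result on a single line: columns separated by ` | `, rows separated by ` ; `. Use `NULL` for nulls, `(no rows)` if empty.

CS101 | 2 | 3.5 | 4 ; EC200 | 2 | 4 | 5 ; EN101 | 2 | 1.5 | 2 ; HI100 | 3 | 1.67 | 2

Group enrollments by course.
Per group compute: COUNT(*), ROUND(AVG(credits), 2), MAX(credits).
  CS101: ids {2, 8} → COUNT(*)=2, ROUND(AVG(credits), 2)=3.5, MAX(credits)=4
  EC200: ids {1, 9} → COUNT(*)=2, ROUND(AVG(credits), 2)=4, MAX(credits)=5
  EN101: ids {4, 7} → COUNT(*)=2, ROUND(AVG(credits), 2)=1.5, MAX(credits)=2
  HI100: ids {3, 5, 6} → COUNT(*)=3, ROUND(AVG(credits), 2)=1.67, MAX(credits)=2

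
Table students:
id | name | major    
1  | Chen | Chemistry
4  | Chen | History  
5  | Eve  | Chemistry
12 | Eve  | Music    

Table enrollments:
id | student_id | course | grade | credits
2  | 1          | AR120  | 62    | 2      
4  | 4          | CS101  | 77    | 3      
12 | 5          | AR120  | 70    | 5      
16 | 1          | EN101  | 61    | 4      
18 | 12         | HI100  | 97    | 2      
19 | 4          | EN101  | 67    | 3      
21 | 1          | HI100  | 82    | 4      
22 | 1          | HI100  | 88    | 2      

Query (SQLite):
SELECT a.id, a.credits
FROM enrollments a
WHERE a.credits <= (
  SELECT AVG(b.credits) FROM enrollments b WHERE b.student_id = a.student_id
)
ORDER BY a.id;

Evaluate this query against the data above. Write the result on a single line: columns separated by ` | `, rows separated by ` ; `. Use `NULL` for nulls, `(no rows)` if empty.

For each enrollments row a, compute AVG(credits) over rows sharing a.student_id.
Keep row a if a.credits <= that per-group AVG.
  student_id=1: AVG(credits) = 3.0
  student_id=4: AVG(credits) = 3.0
  student_id=5: AVG(credits) = 5.0
  student_id=12: AVG(credits) = 2.0

2 | 2 ; 4 | 3 ; 12 | 5 ; 18 | 2 ; 19 | 3 ; 22 | 2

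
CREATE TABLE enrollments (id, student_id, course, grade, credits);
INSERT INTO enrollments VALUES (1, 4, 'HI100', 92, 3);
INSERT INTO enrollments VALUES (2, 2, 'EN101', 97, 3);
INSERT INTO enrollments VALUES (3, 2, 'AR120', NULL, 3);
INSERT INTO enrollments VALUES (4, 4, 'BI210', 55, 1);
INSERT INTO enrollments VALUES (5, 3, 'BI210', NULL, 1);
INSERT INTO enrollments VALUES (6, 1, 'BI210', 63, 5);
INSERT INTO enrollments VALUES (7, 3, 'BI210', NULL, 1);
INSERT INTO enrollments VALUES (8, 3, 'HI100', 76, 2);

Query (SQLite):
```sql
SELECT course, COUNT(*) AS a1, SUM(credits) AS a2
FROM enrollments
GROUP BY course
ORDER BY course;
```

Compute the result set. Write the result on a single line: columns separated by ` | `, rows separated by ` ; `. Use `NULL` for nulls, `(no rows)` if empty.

Group enrollments by course.
Per group compute: COUNT(*), SUM(credits).
  AR120: ids {3} → COUNT(*)=1, SUM(credits)=3
  BI210: ids {4, 5, 6, 7} → COUNT(*)=4, SUM(credits)=8
  EN101: ids {2} → COUNT(*)=1, SUM(credits)=3
  HI100: ids {1, 8} → COUNT(*)=2, SUM(credits)=5

AR120 | 1 | 3 ; BI210 | 4 | 8 ; EN101 | 1 | 3 ; HI100 | 2 | 5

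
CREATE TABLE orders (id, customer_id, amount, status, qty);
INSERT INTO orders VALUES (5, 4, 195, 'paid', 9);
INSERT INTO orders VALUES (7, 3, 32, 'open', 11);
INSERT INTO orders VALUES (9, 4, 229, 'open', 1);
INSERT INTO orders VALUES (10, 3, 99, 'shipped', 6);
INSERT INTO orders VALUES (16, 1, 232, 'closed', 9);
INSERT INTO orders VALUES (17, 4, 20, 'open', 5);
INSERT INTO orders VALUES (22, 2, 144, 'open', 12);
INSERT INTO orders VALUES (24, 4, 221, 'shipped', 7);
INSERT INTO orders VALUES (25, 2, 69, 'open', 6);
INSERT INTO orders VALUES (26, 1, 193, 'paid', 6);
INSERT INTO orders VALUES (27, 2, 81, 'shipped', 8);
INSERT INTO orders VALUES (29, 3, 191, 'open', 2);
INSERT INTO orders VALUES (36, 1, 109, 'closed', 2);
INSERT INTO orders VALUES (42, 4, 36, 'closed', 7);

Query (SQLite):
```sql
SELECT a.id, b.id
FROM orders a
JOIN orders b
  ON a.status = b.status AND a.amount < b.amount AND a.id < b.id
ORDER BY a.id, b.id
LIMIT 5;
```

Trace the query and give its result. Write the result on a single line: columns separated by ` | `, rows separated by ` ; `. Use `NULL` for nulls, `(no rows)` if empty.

Pairs (a,b) with same status, a.amount < b.amount, a.id < b.id.
status groups: closed:{16,36,42} open:{7,9,17,22,25,29} paid:{5,26} shipped:{10,24,27}
Ordered by (a.id, b.id); first 5.

7 | 9 ; 7 | 22 ; 7 | 25 ; 7 | 29 ; 10 | 24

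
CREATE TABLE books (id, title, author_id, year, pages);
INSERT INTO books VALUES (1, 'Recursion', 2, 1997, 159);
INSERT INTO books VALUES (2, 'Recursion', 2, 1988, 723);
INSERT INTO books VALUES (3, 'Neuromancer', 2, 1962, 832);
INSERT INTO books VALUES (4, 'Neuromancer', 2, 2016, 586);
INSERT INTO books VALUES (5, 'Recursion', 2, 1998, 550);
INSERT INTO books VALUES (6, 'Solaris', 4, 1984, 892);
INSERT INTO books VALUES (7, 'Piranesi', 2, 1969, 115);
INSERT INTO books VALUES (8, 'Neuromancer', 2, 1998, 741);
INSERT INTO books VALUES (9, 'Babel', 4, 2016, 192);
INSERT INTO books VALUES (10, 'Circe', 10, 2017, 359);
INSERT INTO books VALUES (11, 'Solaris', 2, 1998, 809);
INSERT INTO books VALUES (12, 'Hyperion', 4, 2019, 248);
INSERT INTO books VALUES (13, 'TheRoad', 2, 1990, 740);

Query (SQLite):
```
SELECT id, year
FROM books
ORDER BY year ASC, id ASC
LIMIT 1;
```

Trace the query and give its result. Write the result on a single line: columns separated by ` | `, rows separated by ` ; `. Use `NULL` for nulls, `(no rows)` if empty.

Sort by year asc, tiebreak id asc: (1962, id=3), (1969, id=7), (1984, id=6), (1988, id=2) …. Take first 1.

3 | 1962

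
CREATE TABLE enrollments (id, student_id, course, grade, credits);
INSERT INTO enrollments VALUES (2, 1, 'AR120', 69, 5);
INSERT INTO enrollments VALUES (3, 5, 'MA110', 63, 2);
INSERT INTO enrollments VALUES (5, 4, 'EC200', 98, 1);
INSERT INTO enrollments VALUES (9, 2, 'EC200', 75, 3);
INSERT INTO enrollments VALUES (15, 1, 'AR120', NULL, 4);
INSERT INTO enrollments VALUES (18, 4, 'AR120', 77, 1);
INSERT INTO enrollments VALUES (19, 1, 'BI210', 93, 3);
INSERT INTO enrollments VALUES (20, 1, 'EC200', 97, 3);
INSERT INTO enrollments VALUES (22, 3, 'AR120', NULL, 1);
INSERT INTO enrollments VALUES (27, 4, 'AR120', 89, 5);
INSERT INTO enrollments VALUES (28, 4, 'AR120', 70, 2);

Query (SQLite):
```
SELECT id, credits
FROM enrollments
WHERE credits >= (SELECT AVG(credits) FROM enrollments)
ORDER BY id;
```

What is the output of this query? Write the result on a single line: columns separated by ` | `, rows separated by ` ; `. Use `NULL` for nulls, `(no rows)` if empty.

2 | 5 ; 9 | 3 ; 15 | 4 ; 19 | 3 ; 20 | 3 ; 27 | 5

Scalar subquery: AVG(credits) over all enrollments rows = 2.727273 (≈; comparison uses full precision).
Keep rows where credits >= that value.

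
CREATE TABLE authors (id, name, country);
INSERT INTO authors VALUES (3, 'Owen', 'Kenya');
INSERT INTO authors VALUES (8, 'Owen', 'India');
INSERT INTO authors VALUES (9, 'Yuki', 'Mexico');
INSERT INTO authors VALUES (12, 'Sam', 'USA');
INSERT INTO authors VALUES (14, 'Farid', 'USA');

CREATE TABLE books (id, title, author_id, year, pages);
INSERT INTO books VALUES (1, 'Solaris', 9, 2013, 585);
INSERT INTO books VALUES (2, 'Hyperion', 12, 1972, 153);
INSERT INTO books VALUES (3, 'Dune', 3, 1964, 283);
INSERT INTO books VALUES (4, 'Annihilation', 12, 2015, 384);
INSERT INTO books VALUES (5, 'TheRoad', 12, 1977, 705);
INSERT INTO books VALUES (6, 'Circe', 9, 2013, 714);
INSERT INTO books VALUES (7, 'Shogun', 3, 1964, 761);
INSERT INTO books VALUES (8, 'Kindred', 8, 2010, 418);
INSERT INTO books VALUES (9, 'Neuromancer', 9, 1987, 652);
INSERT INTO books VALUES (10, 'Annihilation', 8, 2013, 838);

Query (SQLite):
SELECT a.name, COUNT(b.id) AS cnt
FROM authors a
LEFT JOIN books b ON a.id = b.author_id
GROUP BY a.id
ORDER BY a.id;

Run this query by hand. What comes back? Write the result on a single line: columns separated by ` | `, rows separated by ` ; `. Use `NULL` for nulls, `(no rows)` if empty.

LEFT JOIN keeps every authors row; unmatched ones get NULL for books columns.
Group by authors.id and compute COUNT(b.id). COUNT(col) of an all-NULL group is 0.
  3: ids {3, 7} → COUNT(b.id)=2
  8: ids {8, 10} → COUNT(b.id)=2
  9: ids {1, 6, 9} → COUNT(b.id)=3
  12: ids {2, 4, 5} → COUNT(b.id)=3
  14: ids {—} → COUNT(b.id)=0

Owen | 2 ; Owen | 2 ; Yuki | 3 ; Sam | 3 ; Farid | 0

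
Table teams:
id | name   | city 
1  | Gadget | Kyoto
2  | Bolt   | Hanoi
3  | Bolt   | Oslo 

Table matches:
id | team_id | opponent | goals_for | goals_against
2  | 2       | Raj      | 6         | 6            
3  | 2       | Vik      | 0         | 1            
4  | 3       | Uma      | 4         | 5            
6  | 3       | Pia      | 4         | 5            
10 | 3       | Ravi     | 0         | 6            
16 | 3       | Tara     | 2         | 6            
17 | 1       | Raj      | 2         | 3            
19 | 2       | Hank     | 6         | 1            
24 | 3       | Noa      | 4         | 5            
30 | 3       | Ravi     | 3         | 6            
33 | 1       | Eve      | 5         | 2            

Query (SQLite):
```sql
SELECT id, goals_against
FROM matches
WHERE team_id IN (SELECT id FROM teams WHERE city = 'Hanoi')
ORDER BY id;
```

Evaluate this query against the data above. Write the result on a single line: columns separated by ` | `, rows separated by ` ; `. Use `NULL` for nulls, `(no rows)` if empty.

2 | 6 ; 3 | 1 ; 19 | 1

Inner query: teams.id where city = 'Hanoi'.
Outer: keep matches rows whose team_id is in that set.
Inner query → {2}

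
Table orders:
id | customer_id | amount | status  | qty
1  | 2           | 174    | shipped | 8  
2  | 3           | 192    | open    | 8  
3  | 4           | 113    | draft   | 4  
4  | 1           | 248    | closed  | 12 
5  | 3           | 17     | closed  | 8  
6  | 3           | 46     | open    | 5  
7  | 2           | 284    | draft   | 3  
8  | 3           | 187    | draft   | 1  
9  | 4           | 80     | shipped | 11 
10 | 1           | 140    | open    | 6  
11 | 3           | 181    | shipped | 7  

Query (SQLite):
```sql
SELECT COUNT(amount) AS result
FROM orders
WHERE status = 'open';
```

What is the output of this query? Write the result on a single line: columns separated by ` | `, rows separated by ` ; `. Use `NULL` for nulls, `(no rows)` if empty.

Rows where status='open' → amount values: [192, 46, 140].
COUNT(amount) counts non-NULL values → 3.

3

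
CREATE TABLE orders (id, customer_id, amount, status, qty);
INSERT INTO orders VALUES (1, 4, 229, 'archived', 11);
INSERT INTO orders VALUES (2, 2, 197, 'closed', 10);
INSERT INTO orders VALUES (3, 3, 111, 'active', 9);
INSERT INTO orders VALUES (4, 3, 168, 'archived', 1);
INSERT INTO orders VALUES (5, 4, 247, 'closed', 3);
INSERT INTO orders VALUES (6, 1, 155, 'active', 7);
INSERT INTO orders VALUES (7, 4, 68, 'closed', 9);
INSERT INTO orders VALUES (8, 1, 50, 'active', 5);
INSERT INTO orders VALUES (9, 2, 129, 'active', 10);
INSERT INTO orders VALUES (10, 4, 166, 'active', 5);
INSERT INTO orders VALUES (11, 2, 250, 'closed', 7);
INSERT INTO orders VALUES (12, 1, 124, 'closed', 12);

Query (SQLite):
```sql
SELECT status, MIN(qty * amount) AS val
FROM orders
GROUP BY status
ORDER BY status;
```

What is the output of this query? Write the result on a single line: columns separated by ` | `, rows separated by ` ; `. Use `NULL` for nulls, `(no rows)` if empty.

active | 250 ; archived | 168 ; closed | 612

For each row compute qty * amount.
Group by status; take MIN of the expression per group.
  active: ids {3, 6, 8, 9, 10} → MIN(qty * amount)=250
  archived: ids {1, 4} → MIN(qty * amount)=168
  closed: ids {2, 5, 7, 11, 12} → MIN(qty * amount)=612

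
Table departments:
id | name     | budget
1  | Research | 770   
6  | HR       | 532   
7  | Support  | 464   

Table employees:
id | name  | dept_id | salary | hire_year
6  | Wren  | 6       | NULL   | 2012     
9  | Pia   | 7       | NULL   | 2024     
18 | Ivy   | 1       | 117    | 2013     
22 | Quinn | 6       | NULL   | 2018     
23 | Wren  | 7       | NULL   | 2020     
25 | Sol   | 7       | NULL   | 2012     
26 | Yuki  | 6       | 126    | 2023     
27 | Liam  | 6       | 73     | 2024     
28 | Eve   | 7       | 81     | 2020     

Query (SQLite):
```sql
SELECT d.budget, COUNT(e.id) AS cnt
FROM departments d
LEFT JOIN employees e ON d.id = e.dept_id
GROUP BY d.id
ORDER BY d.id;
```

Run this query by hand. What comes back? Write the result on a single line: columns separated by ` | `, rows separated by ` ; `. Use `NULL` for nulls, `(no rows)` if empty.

770 | 1 ; 532 | 4 ; 464 | 4

LEFT JOIN keeps every departments row; unmatched ones get NULL for employees columns.
Group by departments.id and compute COUNT(e.id). COUNT(col) of an all-NULL group is 0.
  1: ids {18} → COUNT(e.id)=1
  6: ids {6, 22, 26, 27} → COUNT(e.id)=4
  7: ids {9, 23, 25, 28} → COUNT(e.id)=4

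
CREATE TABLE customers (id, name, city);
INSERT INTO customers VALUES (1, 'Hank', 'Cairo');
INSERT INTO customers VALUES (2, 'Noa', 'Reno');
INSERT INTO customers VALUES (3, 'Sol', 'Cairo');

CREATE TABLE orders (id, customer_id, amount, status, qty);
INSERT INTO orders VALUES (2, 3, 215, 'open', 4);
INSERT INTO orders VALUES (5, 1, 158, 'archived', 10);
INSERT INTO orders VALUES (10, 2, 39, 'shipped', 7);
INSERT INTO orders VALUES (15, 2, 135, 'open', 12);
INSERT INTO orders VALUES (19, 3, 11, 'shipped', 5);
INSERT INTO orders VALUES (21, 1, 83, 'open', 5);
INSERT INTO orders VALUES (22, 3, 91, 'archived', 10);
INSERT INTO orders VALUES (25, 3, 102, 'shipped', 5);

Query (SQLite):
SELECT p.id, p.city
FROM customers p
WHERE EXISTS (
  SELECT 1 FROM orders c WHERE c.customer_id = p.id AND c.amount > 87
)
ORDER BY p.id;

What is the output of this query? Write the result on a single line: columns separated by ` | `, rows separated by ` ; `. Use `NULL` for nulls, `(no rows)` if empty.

1 | Cairo ; 2 | Reno ; 3 | Cairo

For each customers row, check whether any orders with matching customer_id has amount > 87.
Keep rows where that is true.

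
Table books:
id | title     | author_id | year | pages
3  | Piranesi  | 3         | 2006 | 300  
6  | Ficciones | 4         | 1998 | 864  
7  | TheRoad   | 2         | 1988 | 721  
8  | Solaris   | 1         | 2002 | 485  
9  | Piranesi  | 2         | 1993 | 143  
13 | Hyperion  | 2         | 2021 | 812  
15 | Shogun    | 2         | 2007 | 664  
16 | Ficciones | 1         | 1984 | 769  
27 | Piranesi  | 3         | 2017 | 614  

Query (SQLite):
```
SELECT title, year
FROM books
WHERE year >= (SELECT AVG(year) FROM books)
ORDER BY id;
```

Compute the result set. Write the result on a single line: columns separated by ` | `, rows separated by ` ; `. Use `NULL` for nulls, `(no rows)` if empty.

Piranesi | 2006 ; Solaris | 2002 ; Hyperion | 2021 ; Shogun | 2007 ; Piranesi | 2017

Scalar subquery: AVG(year) over all books rows = 2001.777778 (≈; comparison uses full precision).
Keep rows where year >= that value.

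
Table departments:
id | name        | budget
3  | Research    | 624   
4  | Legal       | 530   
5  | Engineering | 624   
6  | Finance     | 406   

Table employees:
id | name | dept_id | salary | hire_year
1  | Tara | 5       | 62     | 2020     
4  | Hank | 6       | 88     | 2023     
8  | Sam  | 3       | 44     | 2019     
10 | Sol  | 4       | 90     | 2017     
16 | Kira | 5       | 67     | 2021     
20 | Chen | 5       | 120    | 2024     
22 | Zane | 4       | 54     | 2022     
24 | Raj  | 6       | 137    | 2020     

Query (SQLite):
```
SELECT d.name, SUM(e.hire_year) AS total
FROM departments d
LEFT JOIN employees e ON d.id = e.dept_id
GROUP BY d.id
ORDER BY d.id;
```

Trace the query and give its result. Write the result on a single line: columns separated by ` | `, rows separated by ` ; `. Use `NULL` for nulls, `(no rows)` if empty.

Research | 2019 ; Legal | 4039 ; Engineering | 6065 ; Finance | 4043

LEFT JOIN keeps every departments row; unmatched ones get NULL for employees columns.
Group by departments.id and compute SUM(e.hire_year). SUM over an all-NULL group is NULL.
  3: ids {8} → SUM(e.hire_year)=2019
  4: ids {10, 22} → SUM(e.hire_year)=4039
  5: ids {1, 16, 20} → SUM(e.hire_year)=6065
  6: ids {4, 24} → SUM(e.hire_year)=4043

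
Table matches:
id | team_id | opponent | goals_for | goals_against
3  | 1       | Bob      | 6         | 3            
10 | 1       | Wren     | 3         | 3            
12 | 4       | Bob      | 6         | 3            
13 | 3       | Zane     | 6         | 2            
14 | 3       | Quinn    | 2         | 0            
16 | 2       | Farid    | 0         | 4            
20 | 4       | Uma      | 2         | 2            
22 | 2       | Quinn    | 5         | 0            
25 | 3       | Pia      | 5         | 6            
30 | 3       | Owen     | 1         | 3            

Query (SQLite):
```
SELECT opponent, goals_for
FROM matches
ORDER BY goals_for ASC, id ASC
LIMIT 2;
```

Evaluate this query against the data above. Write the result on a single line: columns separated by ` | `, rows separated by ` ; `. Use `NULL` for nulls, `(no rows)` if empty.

Sort by goals_for asc, tiebreak id asc: (0, id=16), (1, id=30), (2, id=14), (2, id=20), (3, id=10) …. Take first 2.

Farid | 0 ; Owen | 1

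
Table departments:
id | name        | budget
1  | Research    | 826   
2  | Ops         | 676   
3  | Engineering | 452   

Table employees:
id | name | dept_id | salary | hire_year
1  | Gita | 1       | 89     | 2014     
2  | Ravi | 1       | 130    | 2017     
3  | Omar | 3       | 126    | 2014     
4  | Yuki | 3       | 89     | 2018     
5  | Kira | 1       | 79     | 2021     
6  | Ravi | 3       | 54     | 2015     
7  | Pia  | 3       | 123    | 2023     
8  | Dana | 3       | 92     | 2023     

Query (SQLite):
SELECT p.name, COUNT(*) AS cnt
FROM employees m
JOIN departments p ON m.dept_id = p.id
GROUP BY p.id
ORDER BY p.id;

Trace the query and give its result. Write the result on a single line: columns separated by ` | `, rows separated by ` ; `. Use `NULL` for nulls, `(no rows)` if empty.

Join each employees row to its departments via dept_id.
Group joined rows by departments.id; compute COUNT(*) per group.
  1: ids {1, 2, 5} → COUNT(*)=3
  3: ids {3, 4, 6, 7, 8} → COUNT(*)=5

Research | 3 ; Engineering | 5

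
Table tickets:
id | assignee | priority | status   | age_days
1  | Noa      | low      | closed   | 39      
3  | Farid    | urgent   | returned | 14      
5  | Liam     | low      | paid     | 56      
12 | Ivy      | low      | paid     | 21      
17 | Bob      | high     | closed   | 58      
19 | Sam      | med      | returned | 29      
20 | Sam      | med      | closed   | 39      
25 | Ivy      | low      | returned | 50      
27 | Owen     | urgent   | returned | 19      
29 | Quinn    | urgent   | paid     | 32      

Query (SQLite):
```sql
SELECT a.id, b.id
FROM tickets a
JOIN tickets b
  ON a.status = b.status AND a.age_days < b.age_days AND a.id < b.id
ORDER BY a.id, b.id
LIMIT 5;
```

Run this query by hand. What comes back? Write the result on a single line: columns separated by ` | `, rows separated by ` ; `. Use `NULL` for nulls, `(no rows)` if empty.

1 | 17 ; 3 | 19 ; 3 | 25 ; 3 | 27 ; 12 | 29

Pairs (a,b) with same status, a.age_days < b.age_days, a.id < b.id.
status groups: closed:{1,17,20} paid:{5,12,29} returned:{3,19,25,27}
Ordered by (a.id, b.id); first 5.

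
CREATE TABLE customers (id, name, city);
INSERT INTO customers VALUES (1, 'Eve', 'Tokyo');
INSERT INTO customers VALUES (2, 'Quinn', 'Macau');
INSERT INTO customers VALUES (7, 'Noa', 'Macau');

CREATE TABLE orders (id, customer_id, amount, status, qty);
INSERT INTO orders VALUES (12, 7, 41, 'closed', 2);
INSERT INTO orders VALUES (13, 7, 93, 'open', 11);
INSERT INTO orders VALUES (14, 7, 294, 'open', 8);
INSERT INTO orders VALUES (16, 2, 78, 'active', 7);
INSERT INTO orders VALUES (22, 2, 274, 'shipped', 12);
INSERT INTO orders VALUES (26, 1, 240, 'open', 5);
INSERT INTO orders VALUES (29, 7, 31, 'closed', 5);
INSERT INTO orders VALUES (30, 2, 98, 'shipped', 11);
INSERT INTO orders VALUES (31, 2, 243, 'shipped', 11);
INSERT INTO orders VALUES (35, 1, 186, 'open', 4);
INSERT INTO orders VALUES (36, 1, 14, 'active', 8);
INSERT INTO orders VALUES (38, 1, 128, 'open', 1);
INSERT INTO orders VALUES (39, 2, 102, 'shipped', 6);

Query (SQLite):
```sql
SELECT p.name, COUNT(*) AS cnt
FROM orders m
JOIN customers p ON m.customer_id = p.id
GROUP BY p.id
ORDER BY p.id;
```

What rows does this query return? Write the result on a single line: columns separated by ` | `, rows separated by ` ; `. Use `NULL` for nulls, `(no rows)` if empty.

Eve | 4 ; Quinn | 5 ; Noa | 4

Join each orders row to its customers via customer_id.
Group joined rows by customers.id; compute COUNT(*) per group.
  1: ids {26, 35, 36, 38} → COUNT(*)=4
  2: ids {16, 22, 30, 31, 39} → COUNT(*)=5
  7: ids {12, 13, 14, 29} → COUNT(*)=4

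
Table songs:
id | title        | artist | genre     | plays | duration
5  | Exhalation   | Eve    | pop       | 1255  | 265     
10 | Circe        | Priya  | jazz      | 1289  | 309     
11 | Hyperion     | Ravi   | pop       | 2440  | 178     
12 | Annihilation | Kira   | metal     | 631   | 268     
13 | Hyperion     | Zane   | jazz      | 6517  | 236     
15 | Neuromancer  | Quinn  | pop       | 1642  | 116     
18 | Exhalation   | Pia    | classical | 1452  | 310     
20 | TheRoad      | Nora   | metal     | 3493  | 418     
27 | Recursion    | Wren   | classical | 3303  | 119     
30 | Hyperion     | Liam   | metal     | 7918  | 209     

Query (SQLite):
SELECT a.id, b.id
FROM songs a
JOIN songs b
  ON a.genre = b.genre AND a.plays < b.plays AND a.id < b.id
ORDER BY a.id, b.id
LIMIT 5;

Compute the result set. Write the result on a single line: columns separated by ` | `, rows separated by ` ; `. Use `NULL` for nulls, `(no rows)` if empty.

5 | 11 ; 5 | 15 ; 10 | 13 ; 12 | 20 ; 12 | 30

Pairs (a,b) with same genre, a.plays < b.plays, a.id < b.id.
genre groups: classical:{18,27} jazz:{10,13} metal:{12,20,30} pop:{5,11,15}
Ordered by (a.id, b.id); first 5.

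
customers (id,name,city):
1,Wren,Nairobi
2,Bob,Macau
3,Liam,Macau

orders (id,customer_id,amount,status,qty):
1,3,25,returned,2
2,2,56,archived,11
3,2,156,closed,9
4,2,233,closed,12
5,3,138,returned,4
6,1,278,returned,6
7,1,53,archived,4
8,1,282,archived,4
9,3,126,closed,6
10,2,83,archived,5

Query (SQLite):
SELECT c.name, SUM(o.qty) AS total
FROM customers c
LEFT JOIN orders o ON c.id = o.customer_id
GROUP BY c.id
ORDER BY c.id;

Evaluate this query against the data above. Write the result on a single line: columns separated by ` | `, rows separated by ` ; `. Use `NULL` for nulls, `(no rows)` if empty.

LEFT JOIN keeps every customers row; unmatched ones get NULL for orders columns.
Group by customers.id and compute SUM(o.qty). SUM over an all-NULL group is NULL.
  1: ids {6, 7, 8} → SUM(o.qty)=14
  2: ids {2, 3, 4, 10} → SUM(o.qty)=37
  3: ids {1, 5, 9} → SUM(o.qty)=12

Wren | 14 ; Bob | 37 ; Liam | 12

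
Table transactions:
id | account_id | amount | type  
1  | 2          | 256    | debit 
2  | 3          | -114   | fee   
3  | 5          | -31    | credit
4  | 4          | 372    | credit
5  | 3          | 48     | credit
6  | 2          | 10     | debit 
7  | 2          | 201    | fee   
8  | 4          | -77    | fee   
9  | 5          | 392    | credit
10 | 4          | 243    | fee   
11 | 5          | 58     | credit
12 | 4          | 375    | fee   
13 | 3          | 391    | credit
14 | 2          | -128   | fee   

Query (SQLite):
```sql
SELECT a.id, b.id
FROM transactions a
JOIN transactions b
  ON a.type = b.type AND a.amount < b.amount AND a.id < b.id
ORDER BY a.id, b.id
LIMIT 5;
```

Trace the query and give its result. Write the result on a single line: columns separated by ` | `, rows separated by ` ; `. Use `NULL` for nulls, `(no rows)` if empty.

2 | 7 ; 2 | 8 ; 2 | 10 ; 2 | 12 ; 3 | 4

Pairs (a,b) with same type, a.amount < b.amount, a.id < b.id.
type groups: credit:{3,4,5,9,11,13} debit:{1,6} fee:{2,7,8,10,12,14}
Ordered by (a.id, b.id); first 5.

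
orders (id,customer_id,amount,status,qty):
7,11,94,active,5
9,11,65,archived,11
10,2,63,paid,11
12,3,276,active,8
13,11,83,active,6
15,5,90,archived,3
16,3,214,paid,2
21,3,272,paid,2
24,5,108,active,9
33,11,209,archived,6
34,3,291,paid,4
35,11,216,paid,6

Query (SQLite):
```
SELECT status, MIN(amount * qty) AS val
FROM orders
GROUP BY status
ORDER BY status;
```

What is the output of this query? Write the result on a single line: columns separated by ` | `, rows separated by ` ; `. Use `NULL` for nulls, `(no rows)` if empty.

For each row compute amount * qty.
Group by status; take MIN of the expression per group.
  active: ids {7, 12, 13, 24} → MIN(amount * qty)=470
  archived: ids {9, 15, 33} → MIN(amount * qty)=270
  paid: ids {10, 16, 21, 34, 35} → MIN(amount * qty)=428

active | 470 ; archived | 270 ; paid | 428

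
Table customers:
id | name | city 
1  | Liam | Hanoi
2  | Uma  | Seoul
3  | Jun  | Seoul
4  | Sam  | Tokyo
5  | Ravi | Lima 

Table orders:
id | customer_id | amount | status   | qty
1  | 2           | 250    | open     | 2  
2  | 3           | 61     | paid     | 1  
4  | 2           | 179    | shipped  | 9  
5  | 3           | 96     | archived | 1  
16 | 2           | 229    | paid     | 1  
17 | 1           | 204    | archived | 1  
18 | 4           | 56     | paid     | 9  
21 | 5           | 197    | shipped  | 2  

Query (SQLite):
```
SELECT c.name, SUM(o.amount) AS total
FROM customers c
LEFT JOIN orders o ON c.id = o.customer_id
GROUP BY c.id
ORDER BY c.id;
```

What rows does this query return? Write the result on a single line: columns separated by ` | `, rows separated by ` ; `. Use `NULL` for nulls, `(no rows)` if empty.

LEFT JOIN keeps every customers row; unmatched ones get NULL for orders columns.
Group by customers.id and compute SUM(o.amount). SUM over an all-NULL group is NULL.
  1: ids {17} → SUM(o.amount)=204
  2: ids {1, 4, 16} → SUM(o.amount)=658
  3: ids {2, 5} → SUM(o.amount)=157
  4: ids {18} → SUM(o.amount)=56
  5: ids {21} → SUM(o.amount)=197

Liam | 204 ; Uma | 658 ; Jun | 157 ; Sam | 56 ; Ravi | 197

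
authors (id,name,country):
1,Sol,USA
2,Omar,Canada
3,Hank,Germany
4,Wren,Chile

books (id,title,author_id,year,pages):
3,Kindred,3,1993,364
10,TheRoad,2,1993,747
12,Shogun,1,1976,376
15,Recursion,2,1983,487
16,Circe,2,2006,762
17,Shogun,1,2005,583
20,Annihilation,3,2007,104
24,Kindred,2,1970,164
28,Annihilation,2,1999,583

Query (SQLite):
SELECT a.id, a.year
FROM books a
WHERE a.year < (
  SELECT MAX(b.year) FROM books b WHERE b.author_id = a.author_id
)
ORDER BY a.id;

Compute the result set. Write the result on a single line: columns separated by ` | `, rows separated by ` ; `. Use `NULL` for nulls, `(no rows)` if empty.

For each books row a, compute MAX(year) over rows sharing a.author_id.
Keep row a if a.year < that per-group MAX.
  author_id=1: MAX(year) = 2005
  author_id=2: MAX(year) = 2006
  author_id=3: MAX(year) = 2007

3 | 1993 ; 10 | 1993 ; 12 | 1976 ; 15 | 1983 ; 24 | 1970 ; 28 | 1999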